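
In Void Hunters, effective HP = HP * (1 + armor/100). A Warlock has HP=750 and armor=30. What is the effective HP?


EHP = 750 * (1 + 30/100)
= 750 * (1 + 0.3)
= 750 * 1.3
= 975.0

975.0 EHP


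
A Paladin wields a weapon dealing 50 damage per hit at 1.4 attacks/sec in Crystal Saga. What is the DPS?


DPS = damage * attack_speed
= 50 * 1.4
= 70.0

70.0 DPS


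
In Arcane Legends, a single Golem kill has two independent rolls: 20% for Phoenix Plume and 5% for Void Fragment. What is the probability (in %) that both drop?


For independent events, P(both) = P(A) * P(B)
= 20% * 5%
= 100 / 100 %
= 1.0%

1.0%


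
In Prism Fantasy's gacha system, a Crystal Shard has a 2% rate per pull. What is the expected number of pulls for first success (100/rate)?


Expected pulls for a geometric distribution = 1/p = 100 / rate%
= 100 / 2
= 50.0

50.0 pulls


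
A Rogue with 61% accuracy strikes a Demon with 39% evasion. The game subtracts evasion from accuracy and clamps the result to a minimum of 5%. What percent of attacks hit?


accuracy - evasion = 61 - 39 = 22
Apply floor: max(22, 5) = 22
Hit chance = 22%

22%


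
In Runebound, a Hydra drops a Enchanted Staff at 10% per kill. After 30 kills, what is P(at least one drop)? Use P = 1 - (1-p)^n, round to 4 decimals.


P(at least one) = 1 - P(none) = 1 - (1-p)^n
p = 10/100 = 0.1
1 - p = 0.9
(1 - p)^30 = 0.9^30 = 0.042391
P(at least one) = 1 - 0.042391 = 0.9576

0.9576


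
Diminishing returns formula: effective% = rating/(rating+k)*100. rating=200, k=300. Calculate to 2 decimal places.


effective% = rating / (rating + k) * 100
= 200 / (200 + 300) * 100
= 200 / 500 * 100
= 0.4 * 100
= 40.00%

40.00%


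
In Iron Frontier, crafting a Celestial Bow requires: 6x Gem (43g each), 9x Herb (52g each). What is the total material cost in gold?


Cost breakdown:
  Gem: 6 * 43 = 258
  Herb: 9 * 52 = 468
Total = 258 + 468 = 726

726 gold


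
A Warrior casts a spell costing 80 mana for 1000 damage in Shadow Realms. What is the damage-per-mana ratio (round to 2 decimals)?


Efficiency = damage / mana
= 1000 / 80
= 12.50

12.50 dmg/mana


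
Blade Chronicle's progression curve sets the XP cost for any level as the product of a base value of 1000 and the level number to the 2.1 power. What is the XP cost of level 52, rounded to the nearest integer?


XP = 1000 * level^2.1
Substitute level = 52:
XP = 1000 * 52^2.1
= 1000 * 4014.2741
= 4014274

4014274 XP


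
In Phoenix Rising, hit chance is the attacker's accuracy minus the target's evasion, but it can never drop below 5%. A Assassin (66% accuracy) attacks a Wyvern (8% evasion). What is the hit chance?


accuracy - evasion = 66 - 8 = 58
Apply floor: max(58, 5) = 58
Hit chance = 58%

58%


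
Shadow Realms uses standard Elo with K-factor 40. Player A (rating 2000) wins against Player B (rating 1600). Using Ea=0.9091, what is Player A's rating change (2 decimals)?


Elo update: delta = K * (S - Ea), where S = 1 (wins)
S - Ea = 1 - 0.9091 = 0.0909
Rating change = 40 * 0.0909
= 3.64

3.64 rating points


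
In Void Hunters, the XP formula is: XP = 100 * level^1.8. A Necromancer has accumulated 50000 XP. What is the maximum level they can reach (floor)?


XP = 100 * level^1.8, so level = (XP / 100)^(1/1.8)
= (50000 / 100)^(1/1.8)
= 500.0^0.5556
= 31.5811
Floor: level = 31

level 31


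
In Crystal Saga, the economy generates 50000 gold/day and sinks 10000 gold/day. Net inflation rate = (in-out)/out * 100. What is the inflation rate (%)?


Net gold = 50000 - 10000 = 40000
Inflation rate = net / sunk * 100 = 40000 / 10000 * 100
= 4.0 * 100
= 400.00%

400.00%


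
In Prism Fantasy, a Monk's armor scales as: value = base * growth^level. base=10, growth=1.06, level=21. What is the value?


value = base * growth^level
= 10 * 1.06^21
= 10 * 3.399564
= 34.00

34.00 armor


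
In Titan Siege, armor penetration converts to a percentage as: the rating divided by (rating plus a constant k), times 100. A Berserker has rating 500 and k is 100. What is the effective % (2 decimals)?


effective% = rating / (rating + k) * 100
= 500 / (500 + 100) * 100
= 500 / 600 * 100
= 0.833333 * 100
= 83.33%

83.33%


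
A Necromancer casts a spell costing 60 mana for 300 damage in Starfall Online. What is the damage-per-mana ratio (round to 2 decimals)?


Efficiency = damage / mana
= 300 / 60
= 5.00

5.00 dmg/mana


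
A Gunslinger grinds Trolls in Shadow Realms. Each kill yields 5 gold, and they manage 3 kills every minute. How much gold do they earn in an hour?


Gold per minute = 5 * 3 = 15
Gold per hour = 15 * 60 = 900

900 gold/hour


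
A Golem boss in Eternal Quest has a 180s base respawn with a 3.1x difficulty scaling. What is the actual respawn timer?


Respawn time = base * multiplier
= 180 * 3.1
= 558.0 seconds

558.0 seconds


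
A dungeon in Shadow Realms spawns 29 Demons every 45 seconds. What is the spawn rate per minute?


Spawns per minute = count * (60 / interval)
= 29 * (60 / 45)
= 29 * 1.3333
= 38.67

38.67 per minute


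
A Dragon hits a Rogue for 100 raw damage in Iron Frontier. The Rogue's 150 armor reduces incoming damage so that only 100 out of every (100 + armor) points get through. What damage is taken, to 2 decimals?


actual = 100 * 100 / (100 + 150)
= 100 * 100 / 250
= 10000 / 250
= 40.00

40.00 damage


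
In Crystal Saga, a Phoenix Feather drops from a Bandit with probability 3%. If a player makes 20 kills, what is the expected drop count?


Expected drops = kills * (drop_rate / 100)
= 20 * (3 / 100)
= 20 * 0.03
= 0.6

0.6 drops


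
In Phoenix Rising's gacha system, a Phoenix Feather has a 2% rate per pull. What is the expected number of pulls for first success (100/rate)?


Expected pulls for a geometric distribution = 1/p = 100 / rate%
= 100 / 2
= 50.0

50.0 pulls


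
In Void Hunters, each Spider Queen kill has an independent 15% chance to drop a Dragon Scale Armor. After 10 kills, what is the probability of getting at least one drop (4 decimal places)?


P(at least one) = 1 - P(none) = 1 - (1-p)^n
p = 15/100 = 0.15
1 - p = 0.85
(1 - p)^10 = 0.85^10 = 0.196874
P(at least one) = 1 - 0.196874 = 0.8031

0.8031


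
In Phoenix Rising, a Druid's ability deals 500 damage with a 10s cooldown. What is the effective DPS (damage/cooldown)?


DPS = damage / cooldown
= 500 / 10
= 50.00

50.00 DPS


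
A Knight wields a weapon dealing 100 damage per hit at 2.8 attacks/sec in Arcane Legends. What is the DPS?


DPS = damage * attack_speed
= 100 * 2.8
= 280.0

280.0 DPS


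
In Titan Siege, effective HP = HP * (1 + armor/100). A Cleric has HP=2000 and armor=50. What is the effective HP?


EHP = 2000 * (1 + 50/100)
= 2000 * (1 + 0.5)
= 2000 * 1.5
= 3000.0

3000.0 EHP


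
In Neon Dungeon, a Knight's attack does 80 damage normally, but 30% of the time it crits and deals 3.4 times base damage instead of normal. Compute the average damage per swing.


E[dmg] = base * (1 + crit_chance * (crit_mult - 1))
cc as decimal = 30/100 = 0.3
cm - 1 = 3.4 - 1 = 2.4
Bonus factor = 0.3 * 2.4 = 0.72
Total multiplier = 1 + 0.72 = 1.72
Expected damage = 80 * 1.72 = 137.60

137.60 damage


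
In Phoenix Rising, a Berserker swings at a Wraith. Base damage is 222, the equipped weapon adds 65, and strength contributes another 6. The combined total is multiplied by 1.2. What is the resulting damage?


Sum base + weapon + str = 222 + 65 + 6 = 293
Multiply by 1.2:
293 * 1.2 = 351.6

351.6 damage


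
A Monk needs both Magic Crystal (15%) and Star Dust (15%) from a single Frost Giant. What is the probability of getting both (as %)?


For independent events, P(both) = P(A) * P(B)
= 15% * 15%
= 225 / 100 %
= 2.25%

2.25%


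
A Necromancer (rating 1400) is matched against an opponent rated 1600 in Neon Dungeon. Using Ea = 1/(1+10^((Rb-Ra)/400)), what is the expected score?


Elo expected score: Ea = 1/(1 + 10^((Rb-Ra)/400))
Rb - Ra = 1600 - 1400 = 200
(Rb-Ra)/400 = 200/400 = 0.5
10^0.5 = 3.162278
Ea = 1/(1 + 3.162278) = 1/4.162278 = 0.2403

0.2403


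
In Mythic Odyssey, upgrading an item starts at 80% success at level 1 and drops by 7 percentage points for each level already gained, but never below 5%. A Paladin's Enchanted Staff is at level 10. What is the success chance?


raw_rate = 80 - 7 * (10 - 1)
= 80 - 7 * 9
= 80 - 63
= 17
Apply floor: max(17, 5) = 17%

17%


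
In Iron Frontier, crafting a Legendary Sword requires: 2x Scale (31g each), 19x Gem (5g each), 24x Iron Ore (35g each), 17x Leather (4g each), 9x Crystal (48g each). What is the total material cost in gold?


Cost breakdown:
  Scale: 2 * 31 = 62
  Gem: 19 * 5 = 95
  Iron Ore: 24 * 35 = 840
  Leather: 17 * 4 = 68
  Crystal: 9 * 48 = 432
Total = 62 + 95 + 840 + 68 + 432 = 1497

1497 gold


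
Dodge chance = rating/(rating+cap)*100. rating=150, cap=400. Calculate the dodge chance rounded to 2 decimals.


dodge% = 150 / (150 + 400) * 100
= 150 / 550 * 100
= 0.272727 * 100
= 27.27%

27.27%


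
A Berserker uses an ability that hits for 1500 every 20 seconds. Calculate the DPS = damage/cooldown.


DPS = damage / cooldown
= 1500 / 20
= 75.00

75.00 DPS


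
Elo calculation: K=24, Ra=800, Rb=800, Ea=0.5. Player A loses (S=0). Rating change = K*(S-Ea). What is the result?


Elo update: delta = K * (S - Ea), where S = 0 (loses)
S - Ea = 0 - 0.5 = -0.5
Rating change = 24 * -0.5
= -12.00

-12.00 rating points


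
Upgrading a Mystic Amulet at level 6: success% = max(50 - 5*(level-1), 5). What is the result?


raw_rate = 50 - 5 * (6 - 1)
= 50 - 5 * 5
= 50 - 25
= 25
Apply floor: max(25, 5) = 25%

25%


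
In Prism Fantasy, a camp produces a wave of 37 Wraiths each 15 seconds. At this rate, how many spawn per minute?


Spawns per minute = count * (60 / interval)
= 37 * (60 / 15)
= 37 * 4.0
= 148.0

148.0 per minute


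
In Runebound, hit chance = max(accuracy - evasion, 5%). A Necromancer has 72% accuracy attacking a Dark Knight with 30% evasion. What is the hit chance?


accuracy - evasion = 72 - 30 = 42
Apply floor: max(42, 5) = 42
Hit chance = 42%

42%


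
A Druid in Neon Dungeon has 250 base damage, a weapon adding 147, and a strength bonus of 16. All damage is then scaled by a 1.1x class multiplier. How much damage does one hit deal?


Sum base + weapon + str = 250 + 147 + 16 = 413
Multiply by 1.1:
413 * 1.1 = 454.3

454.3 damage


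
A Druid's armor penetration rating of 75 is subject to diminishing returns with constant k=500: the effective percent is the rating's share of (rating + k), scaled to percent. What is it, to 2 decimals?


effective% = rating / (rating + k) * 100
= 75 / (75 + 500) * 100
= 75 / 575 * 100
= 0.130435 * 100
= 13.04%

13.04%


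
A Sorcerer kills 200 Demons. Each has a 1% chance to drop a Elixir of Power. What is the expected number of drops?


Expected drops = kills * (drop_rate / 100)
= 200 * (1 / 100)
= 200 * 0.01
= 2.0

2.0 drops


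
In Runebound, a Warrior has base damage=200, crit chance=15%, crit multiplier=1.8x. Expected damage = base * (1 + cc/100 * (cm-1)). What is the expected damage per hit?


E[dmg] = base * (1 + crit_chance * (crit_mult - 1))
cc as decimal = 15/100 = 0.15
cm - 1 = 1.8 - 1 = 0.8
Bonus factor = 0.15 * 0.8 = 0.12
Total multiplier = 1 + 0.12 = 1.12
Expected damage = 200 * 1.12 = 224.00

224.00 damage


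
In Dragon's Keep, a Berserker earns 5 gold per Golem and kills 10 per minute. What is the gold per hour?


Gold per minute = 5 * 10 = 50
Gold per hour = 50 * 60 = 3000

3000 gold/hour


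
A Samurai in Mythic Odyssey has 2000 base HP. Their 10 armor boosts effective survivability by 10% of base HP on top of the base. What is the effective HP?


EHP = 2000 * (1 + 10/100)
= 2000 * (1 + 0.1)
= 2000 * 1.1
= 2200.0

2200.0 EHP


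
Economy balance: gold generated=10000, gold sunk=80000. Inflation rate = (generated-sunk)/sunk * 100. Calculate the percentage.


Net gold = 10000 - 80000 = -70000
Inflation rate = net / sunk * 100 = -70000 / 80000 * 100
= -0.875 * 100
= -87.50%

-87.50%


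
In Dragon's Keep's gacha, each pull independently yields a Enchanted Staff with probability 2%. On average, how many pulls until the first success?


Expected pulls for a geometric distribution = 1/p = 100 / rate%
= 100 / 2
= 50.0

50.0 pulls


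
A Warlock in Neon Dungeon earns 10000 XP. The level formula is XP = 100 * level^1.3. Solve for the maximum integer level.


XP = 100 * level^1.3, so level = (XP / 100)^(1/1.3)
= (10000 / 100)^(1/1.3)
= 100.0^0.7692
= 34.5511
Floor: level = 34

level 34


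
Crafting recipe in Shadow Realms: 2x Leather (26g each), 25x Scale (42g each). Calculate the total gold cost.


Cost breakdown:
  Leather: 2 * 26 = 52
  Scale: 25 * 42 = 1050
Total = 52 + 1050 = 1102

1102 gold


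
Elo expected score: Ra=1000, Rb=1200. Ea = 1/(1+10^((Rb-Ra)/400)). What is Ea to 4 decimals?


Elo expected score: Ea = 1/(1 + 10^((Rb-Ra)/400))
Rb - Ra = 1200 - 1000 = 200
(Rb-Ra)/400 = 200/400 = 0.5
10^0.5 = 3.162278
Ea = 1/(1 + 3.162278) = 1/4.162278 = 0.2403

0.2403


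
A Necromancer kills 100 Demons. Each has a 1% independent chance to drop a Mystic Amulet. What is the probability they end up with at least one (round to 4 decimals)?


P(at least one) = 1 - P(none) = 1 - (1-p)^n
p = 1/100 = 0.01
1 - p = 0.99
(1 - p)^100 = 0.99^100 = 0.366032
P(at least one) = 1 - 0.366032 = 0.6340

0.6340


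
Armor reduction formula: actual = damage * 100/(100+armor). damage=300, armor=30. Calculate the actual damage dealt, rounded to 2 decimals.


actual = 300 * 100 / (100 + 30)
= 300 * 100 / 130
= 30000 / 130
= 230.77

230.77 damage


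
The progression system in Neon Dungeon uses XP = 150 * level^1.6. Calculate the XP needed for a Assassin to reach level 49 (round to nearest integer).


XP = 150 * level^1.6
Substitute level = 49:
XP = 150 * 49^1.6
= 150 * 506.1902
= 75929

75929 XP


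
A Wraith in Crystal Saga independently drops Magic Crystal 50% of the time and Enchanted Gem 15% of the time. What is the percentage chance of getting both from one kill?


For independent events, P(both) = P(A) * P(B)
= 50% * 15%
= 750 / 100 %
= 7.5%

7.5%


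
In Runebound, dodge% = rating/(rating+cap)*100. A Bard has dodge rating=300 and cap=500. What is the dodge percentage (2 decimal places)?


dodge% = 300 / (300 + 500) * 100
= 300 / 800 * 100
= 0.375 * 100
= 37.50%

37.50%


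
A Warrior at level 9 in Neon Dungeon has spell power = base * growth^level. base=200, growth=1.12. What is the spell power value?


value = base * growth^level
= 200 * 1.12^9
= 200 * 2.773079
= 554.62

554.62 spell power


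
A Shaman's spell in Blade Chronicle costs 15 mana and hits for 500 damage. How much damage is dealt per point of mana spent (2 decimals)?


Efficiency = damage / mana
= 500 / 15
= 33.33

33.33 dmg/mana


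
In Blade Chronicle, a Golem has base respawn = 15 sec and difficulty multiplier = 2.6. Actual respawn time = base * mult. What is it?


Respawn time = base * multiplier
= 15 * 2.6
= 39.0 seconds

39.0 seconds


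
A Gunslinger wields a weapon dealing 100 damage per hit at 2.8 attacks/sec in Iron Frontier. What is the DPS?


DPS = damage * attack_speed
= 100 * 2.8
= 280.0

280.0 DPS


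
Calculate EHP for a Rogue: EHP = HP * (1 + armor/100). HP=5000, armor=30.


EHP = 5000 * (1 + 30/100)
= 5000 * (1 + 0.3)
= 5000 * 1.3
= 6500.0

6500.0 EHP


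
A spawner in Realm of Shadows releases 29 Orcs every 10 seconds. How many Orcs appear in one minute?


Spawns per minute = count * (60 / interval)
= 29 * (60 / 10)
= 29 * 6.0
= 174.0

174.0 per minute


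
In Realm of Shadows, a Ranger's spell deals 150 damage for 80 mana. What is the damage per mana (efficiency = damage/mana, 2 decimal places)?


Efficiency = damage / mana
= 150 / 80
= 1.88

1.88 dmg/mana


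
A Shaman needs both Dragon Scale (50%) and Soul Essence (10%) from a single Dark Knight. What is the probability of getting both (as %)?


For independent events, P(both) = P(A) * P(B)
= 50% * 10%
= 500 / 100 %
= 5.0%

5.0%


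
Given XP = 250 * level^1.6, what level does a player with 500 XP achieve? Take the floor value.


XP = 250 * level^1.6, so level = (XP / 250)^(1/1.6)
= (500 / 250)^(1/1.6)
= 2.0^0.625
= 1.5422
Floor: level = 1

level 1


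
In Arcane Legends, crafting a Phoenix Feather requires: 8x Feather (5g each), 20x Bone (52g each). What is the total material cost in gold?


Cost breakdown:
  Feather: 8 * 5 = 40
  Bone: 20 * 52 = 1040
Total = 40 + 1040 = 1080

1080 gold


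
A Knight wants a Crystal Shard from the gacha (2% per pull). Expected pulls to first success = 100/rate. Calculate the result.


Expected pulls for a geometric distribution = 1/p = 100 / rate%
= 100 / 2
= 50.0

50.0 pulls


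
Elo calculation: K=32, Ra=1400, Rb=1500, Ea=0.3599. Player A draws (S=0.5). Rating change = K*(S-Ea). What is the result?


Elo update: delta = K * (S - Ea), where S = 0.5 (draws)
S - Ea = 0.5 - 0.3599 = 0.1401
Rating change = 32 * 0.1401
= 4.48

4.48 rating points


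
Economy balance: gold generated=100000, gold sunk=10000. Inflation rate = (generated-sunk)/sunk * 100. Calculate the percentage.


Net gold = 100000 - 10000 = 90000
Inflation rate = net / sunk * 100 = 90000 / 10000 * 100
= 9.0 * 100
= 900.00%

900.00%


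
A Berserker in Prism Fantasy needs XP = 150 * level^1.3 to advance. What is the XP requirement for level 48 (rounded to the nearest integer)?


XP = 150 * level^1.3
Substitute level = 48:
XP = 150 * 48^1.3
= 150 * 153.3252
= 22999

22999 XP


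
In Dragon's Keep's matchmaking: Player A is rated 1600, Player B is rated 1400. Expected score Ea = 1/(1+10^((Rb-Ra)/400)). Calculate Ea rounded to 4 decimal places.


Elo expected score: Ea = 1/(1 + 10^((Rb-Ra)/400))
Rb - Ra = 1400 - 1600 = -200
(Rb-Ra)/400 = -200/400 = -0.5
10^-0.5 = 0.316228
Ea = 1/(1 + 0.316228) = 1/1.316228 = 0.7597

0.7597


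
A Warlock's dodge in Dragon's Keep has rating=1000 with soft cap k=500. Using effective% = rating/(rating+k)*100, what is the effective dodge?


effective% = rating / (rating + k) * 100
= 1000 / (1000 + 500) * 100
= 1000 / 1500 * 100
= 0.666667 * 100
= 66.67%

66.67%


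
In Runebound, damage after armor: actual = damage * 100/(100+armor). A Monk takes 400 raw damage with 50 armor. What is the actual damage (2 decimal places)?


actual = 400 * 100 / (100 + 50)
= 400 * 100 / 150
= 40000 / 150
= 266.67

266.67 damage


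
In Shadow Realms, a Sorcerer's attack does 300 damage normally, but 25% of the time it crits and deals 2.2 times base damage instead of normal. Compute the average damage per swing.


E[dmg] = base * (1 + crit_chance * (crit_mult - 1))
cc as decimal = 25/100 = 0.25
cm - 1 = 2.2 - 1 = 1.2
Bonus factor = 0.25 * 1.2 = 0.3
Total multiplier = 1 + 0.3 = 1.3
Expected damage = 300 * 1.3 = 390.00

390.00 damage


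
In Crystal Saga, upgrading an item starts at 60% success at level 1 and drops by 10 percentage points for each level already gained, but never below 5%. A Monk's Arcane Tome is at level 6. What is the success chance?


raw_rate = 60 - 10 * (6 - 1)
= 60 - 10 * 5
= 60 - 50
= 10
Apply floor: max(10, 5) = 10%

10%


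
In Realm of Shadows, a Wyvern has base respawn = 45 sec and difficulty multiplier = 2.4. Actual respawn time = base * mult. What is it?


Respawn time = base * multiplier
= 45 * 2.4
= 108.0 seconds

108.0 seconds


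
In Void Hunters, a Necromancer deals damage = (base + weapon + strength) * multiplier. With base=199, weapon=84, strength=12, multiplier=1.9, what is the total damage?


Sum base + weapon + str = 199 + 84 + 12 = 295
Multiply by 1.9:
295 * 1.9 = 560.5

560.5 damage


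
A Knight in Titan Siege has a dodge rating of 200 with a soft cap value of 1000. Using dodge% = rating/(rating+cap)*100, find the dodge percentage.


dodge% = 200 / (200 + 1000) * 100
= 200 / 1200 * 100
= 0.166667 * 100
= 16.67%

16.67%


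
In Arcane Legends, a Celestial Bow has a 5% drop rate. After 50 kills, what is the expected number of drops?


Expected drops = kills * (drop_rate / 100)
= 50 * (5 / 100)
= 50 * 0.05
= 2.5

2.5 drops


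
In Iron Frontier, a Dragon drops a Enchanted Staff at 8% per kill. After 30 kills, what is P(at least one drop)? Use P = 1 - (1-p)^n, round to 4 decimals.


P(at least one) = 1 - P(none) = 1 - (1-p)^n
p = 8/100 = 0.08
1 - p = 0.92
(1 - p)^30 = 0.92^30 = 0.081966
P(at least one) = 1 - 0.081966 = 0.9180

0.9180


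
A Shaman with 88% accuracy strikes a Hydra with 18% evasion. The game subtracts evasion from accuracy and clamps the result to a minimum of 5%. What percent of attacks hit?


accuracy - evasion = 88 - 18 = 70
Apply floor: max(70, 5) = 70
Hit chance = 70%

70%


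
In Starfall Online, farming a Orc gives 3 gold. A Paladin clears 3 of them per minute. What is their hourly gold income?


Gold per minute = 3 * 3 = 9
Gold per hour = 9 * 60 = 540

540 gold/hour


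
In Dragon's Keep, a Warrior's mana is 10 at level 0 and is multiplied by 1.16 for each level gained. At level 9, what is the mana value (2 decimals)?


value = base * growth^level
= 10 * 1.16^9
= 10 * 3.802961
= 38.03

38.03 mana


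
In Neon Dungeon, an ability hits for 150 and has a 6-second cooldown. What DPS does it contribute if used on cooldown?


DPS = damage / cooldown
= 150 / 6
= 25.00

25.00 DPS


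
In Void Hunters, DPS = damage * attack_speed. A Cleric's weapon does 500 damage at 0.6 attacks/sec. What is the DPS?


DPS = damage * attack_speed
= 500 * 0.6
= 300.0

300.0 DPS


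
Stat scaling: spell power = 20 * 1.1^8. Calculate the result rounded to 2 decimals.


value = base * growth^level
= 20 * 1.1^8
= 20 * 2.143589
= 42.87

42.87 spell power


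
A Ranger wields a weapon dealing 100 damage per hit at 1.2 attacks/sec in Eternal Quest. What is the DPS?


DPS = damage * attack_speed
= 100 * 1.2
= 120.0

120.0 DPS


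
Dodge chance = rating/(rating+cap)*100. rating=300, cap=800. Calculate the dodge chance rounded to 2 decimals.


dodge% = 300 / (300 + 800) * 100
= 300 / 1100 * 100
= 0.272727 * 100
= 27.27%

27.27%


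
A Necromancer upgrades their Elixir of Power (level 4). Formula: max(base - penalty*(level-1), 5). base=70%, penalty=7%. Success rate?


raw_rate = 70 - 7 * (4 - 1)
= 70 - 7 * 3
= 70 - 21
= 49
Apply floor: max(49, 5) = 49%

49%


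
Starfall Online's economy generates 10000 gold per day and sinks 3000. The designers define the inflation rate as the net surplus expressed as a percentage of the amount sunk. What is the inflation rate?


Net gold = 10000 - 3000 = 7000
Inflation rate = net / sunk * 100 = 7000 / 3000 * 100
= 2.333333 * 100
= 233.33%

233.33%


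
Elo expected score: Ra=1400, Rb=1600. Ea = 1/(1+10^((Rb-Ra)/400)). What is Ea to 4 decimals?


Elo expected score: Ea = 1/(1 + 10^((Rb-Ra)/400))
Rb - Ra = 1600 - 1400 = 200
(Rb-Ra)/400 = 200/400 = 0.5
10^0.5 = 3.162278
Ea = 1/(1 + 3.162278) = 1/4.162278 = 0.2403

0.2403


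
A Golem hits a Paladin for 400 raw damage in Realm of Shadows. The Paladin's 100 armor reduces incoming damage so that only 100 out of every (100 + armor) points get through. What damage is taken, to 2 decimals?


actual = 400 * 100 / (100 + 100)
= 400 * 100 / 200
= 40000 / 200
= 200.00

200.00 damage


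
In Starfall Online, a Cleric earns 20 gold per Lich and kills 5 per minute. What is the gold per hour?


Gold per minute = 20 * 5 = 100
Gold per hour = 100 * 60 = 6000

6000 gold/hour


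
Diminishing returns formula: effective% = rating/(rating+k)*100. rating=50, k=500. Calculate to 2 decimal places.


effective% = rating / (rating + k) * 100
= 50 / (50 + 500) * 100
= 50 / 550 * 100
= 0.090909 * 100
= 9.09%

9.09%


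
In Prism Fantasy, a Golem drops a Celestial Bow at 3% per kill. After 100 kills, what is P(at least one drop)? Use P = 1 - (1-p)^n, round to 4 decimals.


P(at least one) = 1 - P(none) = 1 - (1-p)^n
p = 3/100 = 0.03
1 - p = 0.97
(1 - p)^100 = 0.97^100 = 0.047553
P(at least one) = 1 - 0.047553 = 0.9524

0.9524


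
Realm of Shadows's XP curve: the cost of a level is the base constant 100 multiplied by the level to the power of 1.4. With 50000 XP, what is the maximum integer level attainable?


XP = 100 * level^1.4, so level = (XP / 100)^(1/1.4)
= (50000 / 100)^(1/1.4)
= 500.0^0.7143
= 84.6907
Floor: level = 84

level 84


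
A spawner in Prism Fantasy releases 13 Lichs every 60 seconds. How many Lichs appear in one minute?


Spawns per minute = count * (60 / interval)
= 13 * (60 / 60)
= 13 * 1.0
= 13.0

13.0 per minute


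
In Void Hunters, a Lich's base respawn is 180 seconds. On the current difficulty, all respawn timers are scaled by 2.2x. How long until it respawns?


Respawn time = base * multiplier
= 180 * 2.2
= 396.0 seconds

396.0 seconds


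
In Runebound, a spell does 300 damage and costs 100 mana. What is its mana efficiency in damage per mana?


Efficiency = damage / mana
= 300 / 100
= 3.00

3.00 dmg/mana


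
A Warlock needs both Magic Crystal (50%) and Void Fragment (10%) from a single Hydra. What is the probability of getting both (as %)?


For independent events, P(both) = P(A) * P(B)
= 50% * 10%
= 500 / 100 %
= 5.0%

5.0%


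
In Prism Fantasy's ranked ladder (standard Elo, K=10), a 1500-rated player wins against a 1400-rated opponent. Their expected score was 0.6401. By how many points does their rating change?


Elo update: delta = K * (S - Ea), where S = 1 (wins)
S - Ea = 1 - 0.6401 = 0.3599
Rating change = 10 * 0.3599
= 3.60

3.60 rating points


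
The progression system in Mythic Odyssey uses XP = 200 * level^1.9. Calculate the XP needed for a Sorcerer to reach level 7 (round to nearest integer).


XP = 200 * level^1.9
Substitute level = 7:
XP = 200 * 7^1.9
= 200 * 40.3354
= 8067

8067 XP


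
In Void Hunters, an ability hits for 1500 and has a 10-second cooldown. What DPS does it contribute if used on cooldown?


DPS = damage / cooldown
= 1500 / 10
= 150.00

150.00 DPS


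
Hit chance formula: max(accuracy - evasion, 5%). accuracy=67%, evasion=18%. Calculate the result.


accuracy - evasion = 67 - 18 = 49
Apply floor: max(49, 5) = 49
Hit chance = 49%

49%


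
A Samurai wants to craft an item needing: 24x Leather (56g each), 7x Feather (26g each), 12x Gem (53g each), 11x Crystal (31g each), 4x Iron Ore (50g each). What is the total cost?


Cost breakdown:
  Leather: 24 * 56 = 1344
  Feather: 7 * 26 = 182
  Gem: 12 * 53 = 636
  Crystal: 11 * 31 = 341
  Iron Ore: 4 * 50 = 200
Total = 1344 + 182 + 636 + 341 + 200 = 2703

2703 gold


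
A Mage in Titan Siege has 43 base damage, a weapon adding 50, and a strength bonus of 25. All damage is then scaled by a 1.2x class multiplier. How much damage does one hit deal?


Sum base + weapon + str = 43 + 50 + 25 = 118
Multiply by 1.2:
118 * 1.2 = 141.6

141.6 damage


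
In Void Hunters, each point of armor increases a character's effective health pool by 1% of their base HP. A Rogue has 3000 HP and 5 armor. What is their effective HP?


EHP = 3000 * (1 + 5/100)
= 3000 * (1 + 0.05)
= 3000 * 1.05
= 3150.0

3150.0 EHP


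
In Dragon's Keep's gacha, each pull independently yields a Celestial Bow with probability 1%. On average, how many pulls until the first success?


Expected pulls for a geometric distribution = 1/p = 100 / rate%
= 100 / 1
= 100.0

100.0 pulls


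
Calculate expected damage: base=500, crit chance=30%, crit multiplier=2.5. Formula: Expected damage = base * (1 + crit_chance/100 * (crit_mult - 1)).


E[dmg] = base * (1 + crit_chance * (crit_mult - 1))
cc as decimal = 30/100 = 0.3
cm - 1 = 2.5 - 1 = 1.5
Bonus factor = 0.3 * 1.5 = 0.45
Total multiplier = 1 + 0.45 = 1.45
Expected damage = 500 * 1.45 = 725.00

725.00 damage


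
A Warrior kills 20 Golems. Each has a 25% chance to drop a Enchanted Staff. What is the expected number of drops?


Expected drops = kills * (drop_rate / 100)
= 20 * (25 / 100)
= 20 * 0.25
= 5.0

5.0 drops


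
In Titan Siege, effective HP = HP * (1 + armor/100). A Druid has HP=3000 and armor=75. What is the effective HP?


EHP = 3000 * (1 + 75/100)
= 3000 * (1 + 0.75)
= 3000 * 1.75
= 5250.0

5250.0 EHP


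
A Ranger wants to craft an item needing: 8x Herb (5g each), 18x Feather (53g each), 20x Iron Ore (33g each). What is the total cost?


Cost breakdown:
  Herb: 8 * 5 = 40
  Feather: 18 * 53 = 954
  Iron Ore: 20 * 33 = 660
Total = 40 + 954 + 660 = 1654

1654 gold


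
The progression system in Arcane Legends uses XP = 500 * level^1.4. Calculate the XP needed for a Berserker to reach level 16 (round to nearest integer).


XP = 500 * level^1.4
Substitute level = 16:
XP = 500 * 16^1.4
= 500 * 48.5029
= 24251

24251 XP


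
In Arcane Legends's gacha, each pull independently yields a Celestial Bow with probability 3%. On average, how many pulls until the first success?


Expected pulls for a geometric distribution = 1/p = 100 / rate%
= 100 / 3
= 33.33

33.33 pulls


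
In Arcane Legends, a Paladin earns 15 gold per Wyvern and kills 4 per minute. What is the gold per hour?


Gold per minute = 15 * 4 = 60
Gold per hour = 60 * 60 = 3600

3600 gold/hour


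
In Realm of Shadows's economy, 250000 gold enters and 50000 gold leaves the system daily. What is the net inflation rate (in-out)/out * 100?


Net gold = 250000 - 50000 = 200000
Inflation rate = net / sunk * 100 = 200000 / 50000 * 100
= 4.0 * 100
= 400.00%

400.00%


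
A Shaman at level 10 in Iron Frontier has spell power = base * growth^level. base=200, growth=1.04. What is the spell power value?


value = base * growth^level
= 200 * 1.04^10
= 200 * 1.480244
= 296.05

296.05 spell power


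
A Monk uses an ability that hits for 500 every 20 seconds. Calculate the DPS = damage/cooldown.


DPS = damage / cooldown
= 500 / 20
= 25.00

25.00 DPS


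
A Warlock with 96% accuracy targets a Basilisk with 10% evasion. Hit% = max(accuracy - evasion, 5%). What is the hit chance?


accuracy - evasion = 96 - 10 = 86
Apply floor: max(86, 5) = 86
Hit chance = 86%

86%


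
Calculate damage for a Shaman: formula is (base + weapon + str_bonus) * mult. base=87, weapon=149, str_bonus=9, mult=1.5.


Sum base + weapon + str = 87 + 149 + 9 = 245
Multiply by 1.5:
245 * 1.5 = 367.5

367.5 damage


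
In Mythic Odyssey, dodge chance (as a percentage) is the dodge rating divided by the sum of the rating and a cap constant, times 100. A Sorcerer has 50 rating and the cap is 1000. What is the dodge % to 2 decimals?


dodge% = 50 / (50 + 1000) * 100
= 50 / 1050 * 100
= 0.047619 * 100
= 4.76%

4.76%


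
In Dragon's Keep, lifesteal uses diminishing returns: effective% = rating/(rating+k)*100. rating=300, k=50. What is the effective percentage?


effective% = rating / (rating + k) * 100
= 300 / (300 + 50) * 100
= 300 / 350 * 100
= 0.857143 * 100
= 85.71%

85.71%


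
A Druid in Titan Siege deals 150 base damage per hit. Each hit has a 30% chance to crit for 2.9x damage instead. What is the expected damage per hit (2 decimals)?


E[dmg] = base * (1 + crit_chance * (crit_mult - 1))
cc as decimal = 30/100 = 0.3
cm - 1 = 2.9 - 1 = 1.9
Bonus factor = 0.3 * 1.9 = 0.57
Total multiplier = 1 + 0.57 = 1.57
Expected damage = 150 * 1.57 = 235.50

235.50 damage


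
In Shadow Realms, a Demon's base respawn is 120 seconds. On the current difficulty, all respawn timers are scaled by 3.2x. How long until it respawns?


Respawn time = base * multiplier
= 120 * 3.2
= 384.0 seconds

384.0 seconds


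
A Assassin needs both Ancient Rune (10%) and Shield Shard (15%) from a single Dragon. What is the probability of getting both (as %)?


For independent events, P(both) = P(A) * P(B)
= 10% * 15%
= 150 / 100 %
= 1.5%

1.5%


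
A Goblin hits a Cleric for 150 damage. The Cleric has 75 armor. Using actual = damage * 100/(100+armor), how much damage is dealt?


actual = 150 * 100 / (100 + 75)
= 150 * 100 / 175
= 15000 / 175
= 85.71

85.71 damage


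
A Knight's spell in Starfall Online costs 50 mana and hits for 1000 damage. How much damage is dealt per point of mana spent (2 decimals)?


Efficiency = damage / mana
= 1000 / 50
= 20.00

20.00 dmg/mana


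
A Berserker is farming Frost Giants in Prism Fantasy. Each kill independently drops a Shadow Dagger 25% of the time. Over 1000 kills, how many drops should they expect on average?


Expected drops = kills * (drop_rate / 100)
= 1000 * (25 / 100)
= 1000 * 0.25
= 250.0

250.0 drops


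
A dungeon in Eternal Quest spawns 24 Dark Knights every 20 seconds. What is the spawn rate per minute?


Spawns per minute = count * (60 / interval)
= 24 * (60 / 20)
= 24 * 3.0
= 72.0

72.0 per minute


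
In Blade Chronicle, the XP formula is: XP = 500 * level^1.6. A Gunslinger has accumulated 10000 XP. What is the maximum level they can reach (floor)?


XP = 500 * level^1.6, so level = (XP / 500)^(1/1.6)
= (10000 / 500)^(1/1.6)
= 20.0^0.625
= 6.5034
Floor: level = 6

level 6


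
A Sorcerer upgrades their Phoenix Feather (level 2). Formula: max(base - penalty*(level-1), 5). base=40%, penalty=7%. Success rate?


raw_rate = 40 - 7 * (2 - 1)
= 40 - 7 * 1
= 40 - 7
= 33
Apply floor: max(33, 5) = 33%

33%


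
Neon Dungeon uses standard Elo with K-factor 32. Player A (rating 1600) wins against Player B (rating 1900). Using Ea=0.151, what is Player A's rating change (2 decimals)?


Elo update: delta = K * (S - Ea), where S = 1 (wins)
S - Ea = 1 - 0.151 = 0.849
Rating change = 32 * 0.849
= 27.17

27.17 rating points


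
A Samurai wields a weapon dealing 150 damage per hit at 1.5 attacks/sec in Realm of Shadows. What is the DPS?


DPS = damage * attack_speed
= 150 * 1.5
= 225.0

225.0 DPS


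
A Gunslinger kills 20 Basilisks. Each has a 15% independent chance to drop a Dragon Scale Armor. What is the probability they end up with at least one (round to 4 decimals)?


P(at least one) = 1 - P(none) = 1 - (1-p)^n
p = 15/100 = 0.15
1 - p = 0.85
(1 - p)^20 = 0.85^20 = 0.038760
P(at least one) = 1 - 0.038760 = 0.9612

0.9612


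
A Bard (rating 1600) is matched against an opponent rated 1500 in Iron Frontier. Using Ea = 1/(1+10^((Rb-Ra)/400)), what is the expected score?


Elo expected score: Ea = 1/(1 + 10^((Rb-Ra)/400))
Rb - Ra = 1500 - 1600 = -100
(Rb-Ra)/400 = -100/400 = -0.25
10^-0.25 = 0.562341
Ea = 1/(1 + 0.562341) = 1/1.562341 = 0.6401

0.6401


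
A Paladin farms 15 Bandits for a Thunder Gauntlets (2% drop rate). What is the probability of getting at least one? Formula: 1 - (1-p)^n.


P(at least one) = 1 - P(none) = 1 - (1-p)^n
p = 2/100 = 0.02
1 - p = 0.98
(1 - p)^15 = 0.98^15 = 0.738569
P(at least one) = 1 - 0.738569 = 0.2614

0.2614


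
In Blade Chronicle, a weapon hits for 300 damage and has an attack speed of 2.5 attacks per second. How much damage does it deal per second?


DPS = damage * attack_speed
= 300 * 2.5
= 750.0

750.0 DPS


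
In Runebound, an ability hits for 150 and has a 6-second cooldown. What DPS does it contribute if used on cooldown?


DPS = damage / cooldown
= 150 / 6
= 25.00

25.00 DPS


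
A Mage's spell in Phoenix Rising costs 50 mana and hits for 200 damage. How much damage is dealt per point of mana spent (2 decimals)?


Efficiency = damage / mana
= 200 / 50
= 4.00

4.00 dmg/mana


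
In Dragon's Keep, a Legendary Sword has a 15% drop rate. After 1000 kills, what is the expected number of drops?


Expected drops = kills * (drop_rate / 100)
= 1000 * (15 / 100)
= 1000 * 0.15
= 150.0

150.0 drops


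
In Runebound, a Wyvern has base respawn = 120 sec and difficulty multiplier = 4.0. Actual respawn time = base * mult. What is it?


Respawn time = base * multiplier
= 120 * 4.0
= 480.0 seconds

480.0 seconds


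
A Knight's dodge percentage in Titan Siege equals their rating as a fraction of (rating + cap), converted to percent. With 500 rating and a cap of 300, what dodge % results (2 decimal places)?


dodge% = 500 / (500 + 300) * 100
= 500 / 800 * 100
= 0.625 * 100
= 62.50%

62.50%


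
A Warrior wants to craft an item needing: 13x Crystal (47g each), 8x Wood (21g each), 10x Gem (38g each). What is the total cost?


Cost breakdown:
  Crystal: 13 * 47 = 611
  Wood: 8 * 21 = 168
  Gem: 10 * 38 = 380
Total = 611 + 168 + 380 = 1159

1159 gold


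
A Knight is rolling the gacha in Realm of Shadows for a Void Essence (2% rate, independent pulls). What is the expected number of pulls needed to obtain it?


Expected pulls for a geometric distribution = 1/p = 100 / rate%
= 100 / 2
= 50.0

50.0 pulls


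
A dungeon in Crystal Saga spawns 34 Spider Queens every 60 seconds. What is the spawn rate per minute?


Spawns per minute = count * (60 / interval)
= 34 * (60 / 60)
= 34 * 1.0
= 34.0

34.0 per minute


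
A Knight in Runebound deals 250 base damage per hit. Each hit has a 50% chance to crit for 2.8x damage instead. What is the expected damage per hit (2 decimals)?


E[dmg] = base * (1 + crit_chance * (crit_mult - 1))
cc as decimal = 50/100 = 0.5
cm - 1 = 2.8 - 1 = 1.8
Bonus factor = 0.5 * 1.8 = 0.9
Total multiplier = 1 + 0.9 = 1.9
Expected damage = 250 * 1.9 = 475.00

475.00 damage


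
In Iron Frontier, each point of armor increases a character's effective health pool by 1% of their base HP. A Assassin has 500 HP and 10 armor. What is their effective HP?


EHP = 500 * (1 + 10/100)
= 500 * (1 + 0.1)
= 500 * 1.1
= 550.0

550.0 EHP


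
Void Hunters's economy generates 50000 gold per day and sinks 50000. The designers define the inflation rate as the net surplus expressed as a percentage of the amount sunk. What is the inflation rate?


Net gold = 50000 - 50000 = 0
Inflation rate = net / sunk * 100 = 0 / 50000 * 100
= 0.0 * 100
= 0.00%

0.00%


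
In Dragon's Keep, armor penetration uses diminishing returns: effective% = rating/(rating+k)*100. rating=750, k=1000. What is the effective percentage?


effective% = rating / (rating + k) * 100
= 750 / (750 + 1000) * 100
= 750 / 1750 * 100
= 0.428571 * 100
= 42.86%

42.86%


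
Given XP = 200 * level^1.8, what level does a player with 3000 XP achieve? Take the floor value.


XP = 200 * level^1.8, so level = (XP / 200)^(1/1.8)
= (3000 / 200)^(1/1.8)
= 15.0^0.5556
= 4.5018
Floor: level = 4

level 4


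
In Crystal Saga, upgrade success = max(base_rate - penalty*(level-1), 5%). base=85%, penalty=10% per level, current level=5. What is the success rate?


raw_rate = 85 - 10 * (5 - 1)
= 85 - 10 * 4
= 85 - 40
= 45
Apply floor: max(45, 5) = 45%

45%


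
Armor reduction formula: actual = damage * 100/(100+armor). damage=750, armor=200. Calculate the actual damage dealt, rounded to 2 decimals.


actual = 750 * 100 / (100 + 200)
= 750 * 100 / 300
= 75000 / 300
= 250.00

250.00 damage


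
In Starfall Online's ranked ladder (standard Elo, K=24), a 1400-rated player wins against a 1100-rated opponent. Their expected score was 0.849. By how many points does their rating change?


Elo update: delta = K * (S - Ea), where S = 1 (wins)
S - Ea = 1 - 0.849 = 0.151
Rating change = 24 * 0.151
= 3.62

3.62 rating points


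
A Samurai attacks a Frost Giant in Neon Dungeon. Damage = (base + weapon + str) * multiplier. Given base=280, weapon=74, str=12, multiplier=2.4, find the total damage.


Sum base + weapon + str = 280 + 74 + 12 = 366
Multiply by 2.4:
366 * 2.4 = 878.4

878.4 damage


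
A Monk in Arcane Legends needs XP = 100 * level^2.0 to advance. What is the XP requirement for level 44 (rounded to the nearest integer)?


XP = 100 * level^2.0
Substitute level = 44:
XP = 100 * 44^2.0
= 100 * 1936.0
= 193600

193600 XP


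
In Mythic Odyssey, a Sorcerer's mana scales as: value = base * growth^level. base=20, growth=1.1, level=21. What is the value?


value = base * growth^level
= 20 * 1.1^21
= 20 * 7.4002499
= 148.00

148.00 mana
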